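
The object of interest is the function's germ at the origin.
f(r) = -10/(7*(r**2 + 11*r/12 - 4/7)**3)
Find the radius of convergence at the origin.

The radius of convergence is -11/24 + (1/168)*sqrt(22057).

Denominator factor (r**2 + 11*r/12 - 4/7)^3: discriminant 3151/1008, real irrational roots -11/24 + (1/168)*sqrt(22057) and -11/24 - (1/168)*sqrt(22057); poles of order 3, moduli -11/24 + (1/168)*sqrt(22057) and 11/24 + (1/168)*sqrt(22057).
The radius of convergence is the smallest modulus among the singular points: -11/24 + (1/168)*sqrt(22057).


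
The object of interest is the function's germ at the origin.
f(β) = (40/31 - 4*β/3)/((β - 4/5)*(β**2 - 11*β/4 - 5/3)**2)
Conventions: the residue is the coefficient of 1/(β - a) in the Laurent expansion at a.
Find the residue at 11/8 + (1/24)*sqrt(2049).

The residue is -4875/453871 + (254644595/211725828919)*sqrt(2049).

The factor β**2 - 11*β/4 - 5/3 splits as (β - a)(β - a') with a = 11/8 + (1/24)*sqrt(2049), a' = 11/8 - (1/24)*sqrt(2049). At the order-2 pole a set g(β) = (β - a)^2*f(β) = [(40/31 - 4*β/3)/(β - 4/5)] / (β - a')^2.
Order-2 pole: residue = g'(a); g'(11/8 + (1/24)*sqrt(2049)) = -4875/453871 + (254644595/211725828919)*sqrt(2049), so the residue is -4875/453871 + (254644595/211725828919)*sqrt(2049).


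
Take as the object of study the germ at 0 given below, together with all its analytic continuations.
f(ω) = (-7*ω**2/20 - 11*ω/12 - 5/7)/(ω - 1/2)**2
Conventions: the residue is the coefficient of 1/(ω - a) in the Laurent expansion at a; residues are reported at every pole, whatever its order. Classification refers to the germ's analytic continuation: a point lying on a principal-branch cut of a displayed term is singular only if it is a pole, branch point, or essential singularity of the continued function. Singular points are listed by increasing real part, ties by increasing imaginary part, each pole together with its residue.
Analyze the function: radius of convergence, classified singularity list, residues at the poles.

Denominator factor (ω - 1/2)^2: pole of order 2 at 1/2, modulus 1/2.
The radius of convergence is the smallest modulus among the singular points: 1/2.
At the order-2 pole 1/2 set g(ω) = (ω - (1/2))^2*f(ω) = -7*ω**2/20 - 11*ω/12 - 5/7.
Order-2 pole: residue = g'(a); g'(1/2) = -19/15, so the residue is -19/15.

Radius of convergence at 0: 1/2.
At 1/2: a pole of order 2; residue -19/15.


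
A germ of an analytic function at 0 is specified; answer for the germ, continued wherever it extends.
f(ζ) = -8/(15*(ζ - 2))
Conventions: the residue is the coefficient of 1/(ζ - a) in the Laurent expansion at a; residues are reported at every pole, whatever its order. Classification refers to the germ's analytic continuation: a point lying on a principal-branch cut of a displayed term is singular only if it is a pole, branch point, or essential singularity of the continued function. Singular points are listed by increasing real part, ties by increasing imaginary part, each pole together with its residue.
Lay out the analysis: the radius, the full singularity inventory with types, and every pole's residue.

Radius of convergence at 0: 2.
At 2: a pole of order 1; residue -8/15.

Denominator factor (ζ - 2): pole of order 1 at 2, modulus 2.
The radius of convergence is the smallest modulus among the singular points: 2.
At the order-1 pole 2 set g(ζ) = (ζ - (2))*f(ζ) = -8/15.
Simple pole: residue = g(a) at a = 2, which is -8/15.


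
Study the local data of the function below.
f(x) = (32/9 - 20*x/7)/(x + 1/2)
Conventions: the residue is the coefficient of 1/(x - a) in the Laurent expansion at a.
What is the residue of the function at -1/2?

The residue is 314/63.

At the order-1 pole -1/2 set g(x) = (x - (-1/2))*f(x) = 32/9 - 20*x/7.
Simple pole: residue = g(a) at a = -1/2, which is 314/63.


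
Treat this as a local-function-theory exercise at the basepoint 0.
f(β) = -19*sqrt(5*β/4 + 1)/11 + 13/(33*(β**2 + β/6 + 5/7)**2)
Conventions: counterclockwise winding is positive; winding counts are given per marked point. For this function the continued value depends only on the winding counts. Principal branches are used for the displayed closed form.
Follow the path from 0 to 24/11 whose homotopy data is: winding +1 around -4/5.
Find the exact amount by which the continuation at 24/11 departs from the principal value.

The rational part is single-valued and drops out of the difference; each branch term changes only by its own monodromy.
(-19/11)*sqrt(1 - β/(-4/5)): winding +1 is odd, the square root flips sign, contributing -2*(-19/11)*sqrt(1 - (24/11)/(-4/5)) = -2*(-19/11)*sqrt(41/11) = (38/121)*sqrt(451).
Summing the contributions at β = 24/11 gives (38/121)*sqrt(451).

Continued minus principal equals (38/121)*sqrt(451).


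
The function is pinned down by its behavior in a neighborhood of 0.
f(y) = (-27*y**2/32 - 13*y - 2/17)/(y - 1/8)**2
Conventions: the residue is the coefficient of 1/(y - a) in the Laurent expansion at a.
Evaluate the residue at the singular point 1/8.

At the order-2 pole 1/8 set g(y) = (y - (1/8))^2*f(y) = -27*y**2/32 - 13*y - 2/17.
Order-2 pole: residue = g'(a); g'(1/8) = -1691/128, so the residue is -1691/128.

The residue is -1691/128.


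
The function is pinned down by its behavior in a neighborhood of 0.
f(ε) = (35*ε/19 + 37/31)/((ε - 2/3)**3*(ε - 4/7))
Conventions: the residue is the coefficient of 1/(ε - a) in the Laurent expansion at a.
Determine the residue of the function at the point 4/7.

The residue is -12252303/4712.

At the order-1 pole 4/7 set g(ε) = (ε - (4/7))*f(ε) = (35*ε/19 + 37/31)/(ε - 2/3)**3.
Simple pole: residue = g(a) at a = 4/7, which is -12252303/4712.


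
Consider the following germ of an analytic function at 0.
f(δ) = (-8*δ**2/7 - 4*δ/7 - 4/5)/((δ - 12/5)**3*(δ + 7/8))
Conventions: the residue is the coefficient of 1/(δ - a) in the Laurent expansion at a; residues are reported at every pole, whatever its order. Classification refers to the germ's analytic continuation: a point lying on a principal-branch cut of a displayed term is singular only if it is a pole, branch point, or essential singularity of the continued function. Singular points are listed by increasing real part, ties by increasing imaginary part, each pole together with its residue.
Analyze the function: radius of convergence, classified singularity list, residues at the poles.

Radius of convergence at 0: 7/8.
At -7/8: a pole of order 1; residue 75200/2248091.
At 12/5: a pole of order 3; residue -75200/2248091.

Denominator factor (δ - 12/5)^3: pole of order 3 at 12/5, modulus 12/5.
Denominator factor (δ + 7/8): pole of order 1 at -7/8, modulus 7/8.
The radius of convergence is the smallest modulus among the singular points: 7/8.
At the order-1 pole -7/8 set g(δ) = (δ - (-7/8))*f(δ) = (-8*δ**2/7 - 4*δ/7 - 4/5)/(δ - 12/5)**3.
Simple pole: residue = g(a) at a = -7/8, which is 75200/2248091.
At the order-3 pole 12/5 set g(δ) = (δ - (12/5))^3*f(δ) = (-8*δ**2/7 - 4*δ/7 - 4/5)/(δ + 7/8).
Order-3 pole: residue = g''(a)/2; g''(12/5) = -150400/2248091, so the residue is -75200/2248091.
List the singular points by increasing real part (a conjugate pair: the negative imaginary part first).


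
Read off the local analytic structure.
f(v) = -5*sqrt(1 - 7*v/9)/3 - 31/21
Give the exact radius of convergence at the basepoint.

The radius of convergence is 9/7.

Branch term (-5/3)*sqrt(1 - v/(9/7)): its argument vanishes at v = 9/7, a square-root branch point, modulus 9/7.
The radius of convergence is the smallest modulus among the singular points: 9/7.


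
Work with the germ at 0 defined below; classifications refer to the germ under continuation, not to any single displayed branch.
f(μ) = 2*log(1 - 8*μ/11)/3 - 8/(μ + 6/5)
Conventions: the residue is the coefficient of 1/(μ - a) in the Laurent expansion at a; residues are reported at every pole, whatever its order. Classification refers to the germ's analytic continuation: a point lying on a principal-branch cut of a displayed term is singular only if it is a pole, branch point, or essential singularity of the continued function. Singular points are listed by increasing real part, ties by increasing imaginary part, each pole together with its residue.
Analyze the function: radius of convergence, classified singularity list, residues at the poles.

Denominator factor (μ + 6/5): pole of order 1 at -6/5, modulus 6/5.
Branch term (2/3)*log(1 - μ/(11/8)): its argument vanishes at μ = 11/8, a logarithmic branch point, modulus 11/8.
The radius of convergence is the smallest modulus among the singular points: 6/5.
The branch term is analytic at -6/5 and contributes nothing to the residue; only the rational part matters.
At the order-1 pole -6/5 set g(μ) = (μ - (-6/5))*(rational part) = -8.
Simple pole: residue = g(a) at a = -6/5, which is -8.
List the singular points by increasing real part (a conjugate pair: the negative imaginary part first).

Radius of convergence at 0: 6/5.
At -6/5: a pole of order 1; residue -8.
At 11/8: a logarithmic branch point.


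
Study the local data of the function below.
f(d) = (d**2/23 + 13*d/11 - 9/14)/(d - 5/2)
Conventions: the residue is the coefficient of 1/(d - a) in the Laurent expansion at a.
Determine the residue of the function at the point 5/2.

At the order-1 pole 5/2 set g(d) = (d - (5/2))*f(d) = d**2/23 + 13*d/11 - 9/14.
Simple pole: residue = g(a) at a = 5/2, which is 18301/7084.

The residue is 18301/7084.


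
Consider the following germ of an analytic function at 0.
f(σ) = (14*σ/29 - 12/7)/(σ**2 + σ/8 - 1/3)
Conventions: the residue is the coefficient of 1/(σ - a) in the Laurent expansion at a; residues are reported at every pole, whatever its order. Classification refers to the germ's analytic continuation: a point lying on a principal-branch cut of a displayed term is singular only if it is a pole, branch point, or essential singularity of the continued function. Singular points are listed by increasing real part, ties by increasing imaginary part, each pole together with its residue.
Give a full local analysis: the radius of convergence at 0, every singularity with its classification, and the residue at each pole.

Denominator factor (σ**2 + σ/8 - 1/3): discriminant 259/192, real irrational roots -1/16 + (1/48)*sqrt(777) and -1/16 - (1/48)*sqrt(777); poles of order 1, moduli -1/16 + (1/48)*sqrt(777) and 1/16 + (1/48)*sqrt(777).
The radius of convergence is the smallest modulus among the singular points: -1/16 + (1/48)*sqrt(777).
The factor σ**2 + σ/8 - 1/3 splits as (σ - a)(σ - a') with a = -1/16 - (1/48)*sqrt(777), a' = -1/16 + (1/48)*sqrt(777). At the order-1 pole a set g(σ) = (σ - a)*f(σ) = [14*σ/29 - 12/7] / (σ - a').
Simple pole: residue = g(a) at a = -1/16 - (1/48)*sqrt(777), which is 7/29 + (2833/52577)*sqrt(777).
The factor σ**2 + σ/8 - 1/3 splits as (σ - a)(σ - a') with a = -1/16 + (1/48)*sqrt(777), a' = -1/16 - (1/48)*sqrt(777). At the order-1 pole a set g(σ) = (σ - a)*f(σ) = [14*σ/29 - 12/7] / (σ - a').
Simple pole: residue = g(a) at a = -1/16 + (1/48)*sqrt(777), which is 7/29 - (2833/52577)*sqrt(777).
List the singular points by increasing real part (a conjugate pair: the negative imaginary part first).

Radius of convergence at 0: -1/16 + (1/48)*sqrt(777).
At -1/16 - (1/48)*sqrt(777): a pole of order 1; residue 7/29 + (2833/52577)*sqrt(777).
At -1/16 + (1/48)*sqrt(777): a pole of order 1; residue 7/29 - (2833/52577)*sqrt(777).


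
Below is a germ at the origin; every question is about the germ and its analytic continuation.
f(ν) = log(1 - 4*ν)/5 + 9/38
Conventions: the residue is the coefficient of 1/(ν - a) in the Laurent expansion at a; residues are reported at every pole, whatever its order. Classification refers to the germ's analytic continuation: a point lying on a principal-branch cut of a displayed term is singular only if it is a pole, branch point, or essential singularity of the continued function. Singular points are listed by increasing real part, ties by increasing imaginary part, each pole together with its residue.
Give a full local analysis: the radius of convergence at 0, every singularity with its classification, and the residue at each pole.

Branch term (1/5)*log(1 - ν/(1/4)): its argument vanishes at ν = 1/4, a logarithmic branch point, modulus 1/4.
The radius of convergence is the smallest modulus among the singular points: 1/4.

Radius of convergence at 0: 1/4.
At 1/4: a logarithmic branch point.


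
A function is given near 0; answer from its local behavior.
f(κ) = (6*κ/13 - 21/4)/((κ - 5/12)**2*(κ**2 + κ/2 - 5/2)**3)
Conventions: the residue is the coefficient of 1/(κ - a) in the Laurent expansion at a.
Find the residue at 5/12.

At the order-2 pole 5/12 set g(κ) = (κ - (5/12))^2*f(κ) = (6*κ/13 - 21/4)/(κ**2 + κ/2 - 5/2)**3.
Order-2 pole: residue = g'(a); g'(5/12) = 107620835328/112497458125, so the residue is 107620835328/112497458125.

The residue is 107620835328/112497458125.


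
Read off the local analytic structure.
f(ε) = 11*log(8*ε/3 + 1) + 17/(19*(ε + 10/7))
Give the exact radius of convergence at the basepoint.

Denominator factor (ε + 10/7): pole of order 1 at -10/7, modulus 10/7.
Branch term (11)*log(1 - ε/(-3/8)): its argument vanishes at ε = -3/8, a logarithmic branch point, modulus 3/8.
The radius of convergence is the smallest modulus among the singular points: 3/8.

The radius of convergence is 3/8.


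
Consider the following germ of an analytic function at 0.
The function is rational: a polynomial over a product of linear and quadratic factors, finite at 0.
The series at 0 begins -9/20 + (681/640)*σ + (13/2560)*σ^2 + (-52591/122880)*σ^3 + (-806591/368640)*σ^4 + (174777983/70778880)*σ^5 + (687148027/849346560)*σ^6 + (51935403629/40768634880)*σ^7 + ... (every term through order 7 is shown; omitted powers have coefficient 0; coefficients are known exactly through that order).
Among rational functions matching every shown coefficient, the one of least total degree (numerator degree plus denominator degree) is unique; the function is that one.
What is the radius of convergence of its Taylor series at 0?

No rational of total degree below 6 reproduces all 8 coefficients; solving the [1/5] Pade equations on them gives f(σ) = (19*σ/40 - 4/15)/((σ + 3/4)*(σ**2 - σ/3 + 8/9)**2), whose expansion matches every shown term.
Denominator factor (σ + 3/4): pole of order 1 at -3/4, modulus 3/4.
Denominator factor (σ**2 - σ/3 + 8/9)^2: discriminant -31/9, complex-conjugate roots (1/6) + ((1/6)*sqrt(31))*i and (1/6) - ((1/6)*sqrt(31))*i; poles of order 2, moduli (2/3)*sqrt(2) and (2/3)*sqrt(2).
The radius of convergence is the smallest modulus among the singular points: 3/4.

The radius of convergence is 3/4.


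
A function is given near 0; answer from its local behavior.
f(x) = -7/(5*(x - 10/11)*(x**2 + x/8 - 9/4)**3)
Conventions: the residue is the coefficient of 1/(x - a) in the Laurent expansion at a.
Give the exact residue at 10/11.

The residue is 99207416/159275065.

At the order-1 pole 10/11 set g(x) = (x - (10/11))*f(x) = -7/(5*(x**2 + x/8 - 9/4)**3).
Simple pole: residue = g(a) at a = 10/11, which is 99207416/159275065.


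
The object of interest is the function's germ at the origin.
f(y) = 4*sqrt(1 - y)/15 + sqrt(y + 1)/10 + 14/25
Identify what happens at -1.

The term (1/10)*sqrt(1 - y/(-1)) has argument 1 - -1/(-1) = 0 at -1: a square-root (algebraic, two-sheeted) branch point; the remaining terms are analytic or single-valued there.

The point is an algebraic (square-root) branch point.


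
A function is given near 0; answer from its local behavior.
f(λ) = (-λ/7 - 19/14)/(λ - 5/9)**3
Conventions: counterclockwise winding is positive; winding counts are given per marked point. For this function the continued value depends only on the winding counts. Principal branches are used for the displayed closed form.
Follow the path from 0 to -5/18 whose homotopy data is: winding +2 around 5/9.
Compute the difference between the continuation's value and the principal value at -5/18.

Continued minus principal equals 0.

The function is rational, hence single-valued: continuing it around any pole returns the same value, so the difference is 0.


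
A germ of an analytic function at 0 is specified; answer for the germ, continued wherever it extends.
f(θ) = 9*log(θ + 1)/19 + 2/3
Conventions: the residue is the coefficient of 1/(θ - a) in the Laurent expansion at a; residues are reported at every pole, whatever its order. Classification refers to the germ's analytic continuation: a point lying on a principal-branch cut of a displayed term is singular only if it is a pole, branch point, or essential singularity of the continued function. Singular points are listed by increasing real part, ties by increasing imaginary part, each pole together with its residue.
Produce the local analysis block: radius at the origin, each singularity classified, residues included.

Branch term (9/19)*log(1 - θ/(-1)): its argument vanishes at θ = -1, a logarithmic branch point, modulus 1.
The radius of convergence is the smallest modulus among the singular points: 1.

Radius of convergence at 0: 1.
At -1: a logarithmic branch point.


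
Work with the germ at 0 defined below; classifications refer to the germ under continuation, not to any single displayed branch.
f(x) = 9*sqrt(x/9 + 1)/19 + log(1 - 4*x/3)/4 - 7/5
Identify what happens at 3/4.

The point is a logarithmic branch point.

The term (1/4)*log(1 - x/(3/4)) has argument 1 - 3/4/(3/4) = 0 at 3/4: a logarithmic (infinitely-sheeted) branch point; the remaining terms are analytic or single-valued there.


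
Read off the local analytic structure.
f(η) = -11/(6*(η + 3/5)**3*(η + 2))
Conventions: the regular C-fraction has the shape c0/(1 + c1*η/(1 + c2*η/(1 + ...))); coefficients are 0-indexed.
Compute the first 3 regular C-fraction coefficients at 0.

Taylor coefficients (expand at 0): a_0 = -1375/324, a_1 = 15125/648, a_2 = -320375/3888.
c0 = a_0 = -1375/324. Peel one level at a time: if S = 1 + c*η/S' with S'(0) = 1, then c is the η-coefficient of S and S' = c*η/(S - 1).
S_1 = c0/f = 1 + (11/2)*η + (65/6)*η^2 + ...; c1 = 11/2.
S_2 = c1*η/(S_1 - 1) = 1 + (-65/33)*η + ...; c2 = -65/33.

The regular C-fraction coefficients are [-1375/324, 11/2, -65/33].


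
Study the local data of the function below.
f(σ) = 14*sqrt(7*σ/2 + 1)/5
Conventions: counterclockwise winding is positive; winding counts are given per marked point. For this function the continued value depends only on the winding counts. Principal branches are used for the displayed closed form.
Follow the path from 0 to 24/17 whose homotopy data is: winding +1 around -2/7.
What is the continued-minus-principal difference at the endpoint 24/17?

The rational part is single-valued and drops out of the difference; each branch term changes only by its own monodromy.
(14/5)*sqrt(1 - σ/(-2/7)): winding +1 is odd, the square root flips sign, contributing -2*(14/5)*sqrt(1 - (24/17)/(-2/7)) = -2*(14/5)*sqrt(101/17) = -(28/85)*sqrt(1717).
Summing the contributions at σ = 24/17 gives -(28/85)*sqrt(1717).

Continued minus principal equals -(28/85)*sqrt(1717).


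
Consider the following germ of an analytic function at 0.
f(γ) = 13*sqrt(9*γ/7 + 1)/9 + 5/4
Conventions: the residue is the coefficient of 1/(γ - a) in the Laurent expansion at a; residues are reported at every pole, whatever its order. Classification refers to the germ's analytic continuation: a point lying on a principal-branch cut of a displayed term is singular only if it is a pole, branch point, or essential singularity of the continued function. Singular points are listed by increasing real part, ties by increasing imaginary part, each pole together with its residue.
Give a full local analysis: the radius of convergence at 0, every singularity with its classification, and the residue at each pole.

Branch term (13/9)*sqrt(1 - γ/(-7/9)): its argument vanishes at γ = -7/9, a square-root branch point, modulus 7/9.
The radius of convergence is the smallest modulus among the singular points: 7/9.

Radius of convergence at 0: 7/9.
At -7/9: an algebraic (square-root) branch point.


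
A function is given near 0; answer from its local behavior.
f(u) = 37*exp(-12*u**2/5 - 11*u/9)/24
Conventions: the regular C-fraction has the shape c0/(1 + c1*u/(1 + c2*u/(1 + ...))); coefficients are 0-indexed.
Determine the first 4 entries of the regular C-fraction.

The regular C-fraction coefficients are [37/24, 11/9, -2549/990, 11703433/7570530].

Taylor coefficients (expand at 0): a_0 = 37/24, a_1 = -407/216, a_2 = -49543/19440, a_3 = 2127389/524880.
c0 = a_0 = 37/24. Peel one level at a time: if S = 1 + c*u/S' with S'(0) = 1, then c is the u-coefficient of S and S' = c*u/(S - 1).
S_1 = c0/f = 1 + (11/9)*u + (2549/810)*u^2 + ...; c1 = 11/9.
S_2 = c1*u/(S_1 - 1) = 1 + (-2549/990)*u + (11703433/2940300)*u^2 + ...; c2 = -2549/990.
S_3 = c2*u/(S_2 - 1) = 1 + (11703433/7570530)*u + ...; c3 = 11703433/7570530.


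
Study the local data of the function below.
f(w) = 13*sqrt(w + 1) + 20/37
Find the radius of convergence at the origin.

Branch term (13)*sqrt(1 - w/(-1)): its argument vanishes at w = -1, a square-root branch point, modulus 1.
The radius of convergence is the smallest modulus among the singular points: 1.

The radius of convergence is 1.


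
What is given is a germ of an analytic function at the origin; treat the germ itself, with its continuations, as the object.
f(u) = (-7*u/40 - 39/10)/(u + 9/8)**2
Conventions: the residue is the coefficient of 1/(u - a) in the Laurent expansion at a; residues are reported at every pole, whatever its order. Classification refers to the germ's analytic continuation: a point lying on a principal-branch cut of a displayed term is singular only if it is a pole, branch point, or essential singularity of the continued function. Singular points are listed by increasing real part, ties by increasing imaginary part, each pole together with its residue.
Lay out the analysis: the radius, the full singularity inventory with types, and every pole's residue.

Denominator factor (u + 9/8)^2: pole of order 2 at -9/8, modulus 9/8.
The radius of convergence is the smallest modulus among the singular points: 9/8.
At the order-2 pole -9/8 set g(u) = (u - (-9/8))^2*f(u) = -7*u/40 - 39/10.
Order-2 pole: residue = g'(a); g'(-9/8) = -7/40, so the residue is -7/40.

Radius of convergence at 0: 9/8.
At -9/8: a pole of order 2; residue -7/40.


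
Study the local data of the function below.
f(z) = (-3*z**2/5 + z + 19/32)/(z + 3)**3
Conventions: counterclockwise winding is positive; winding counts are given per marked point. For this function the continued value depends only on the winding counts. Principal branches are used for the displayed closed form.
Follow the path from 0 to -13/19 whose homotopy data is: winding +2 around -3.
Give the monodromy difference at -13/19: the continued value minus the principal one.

The function is rational, hence single-valued: continuing it around any pole returns the same value, so the difference is 0.

Continued minus principal equals 0.


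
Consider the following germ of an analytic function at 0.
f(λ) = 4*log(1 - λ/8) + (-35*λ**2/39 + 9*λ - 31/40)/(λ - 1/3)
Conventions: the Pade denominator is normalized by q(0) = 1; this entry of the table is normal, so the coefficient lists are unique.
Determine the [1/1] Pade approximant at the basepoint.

The Pade approximant has numerator coefficients [93/40, -9231257/341536]; denominator coefficients [1, -119421/42692].

Taylor coefficients needed (expand at 0): a_0 = 93/40, a_1 = -821/40, a_2 = -119421/2080.
Write the denominator as Q(λ) = 1 + q1*λ. Requiring Q*f - P = O(λ^3) with deg P <= 1 kills the coefficients of λ^2..λ^2 in Q*f:
  λ^2: a_2 + q1*a_1 = 0, i.e. -119421/2080 + (-821/40)*q1 = 0.
Solving this linear system: q1 = -119421/42692.
The numerator is Q*f truncated at degree 1: P0 = a_0 = 93/40; P1 = a_1 + q1*a_0 = -9231257/341536.


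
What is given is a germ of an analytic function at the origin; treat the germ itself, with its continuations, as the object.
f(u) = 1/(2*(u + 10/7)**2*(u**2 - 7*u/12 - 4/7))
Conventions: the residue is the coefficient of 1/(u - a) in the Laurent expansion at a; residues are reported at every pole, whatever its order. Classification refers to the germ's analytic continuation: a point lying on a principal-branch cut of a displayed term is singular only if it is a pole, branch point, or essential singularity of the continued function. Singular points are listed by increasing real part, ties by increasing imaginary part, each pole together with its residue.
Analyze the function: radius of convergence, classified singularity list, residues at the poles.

Radius of convergence at 0: -7/24 + (1/168)*sqrt(18529).
At -10/7: a pole of order 2; residue 297381/916658.
At 7/24 - (1/168)*sqrt(18529): a pole of order 1; residue -297381/1833316 - (7500675/4852787452)*sqrt(18529).
At 7/24 + (1/168)*sqrt(18529): a pole of order 1; residue -297381/1833316 + (7500675/4852787452)*sqrt(18529).


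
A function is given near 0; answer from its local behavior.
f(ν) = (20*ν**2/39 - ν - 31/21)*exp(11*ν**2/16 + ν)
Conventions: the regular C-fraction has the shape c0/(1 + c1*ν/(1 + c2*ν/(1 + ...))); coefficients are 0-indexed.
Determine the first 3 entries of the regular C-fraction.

The regular C-fraction coefficients are [-31/21, -52/31, 259097/335296].

Taylor coefficients (expand at 0): a_0 = -31/21, a_1 = -52/21, a_2 = -9785/4368.
c0 = a_0 = -31/21. Peel one level at a time: if S = 1 + c*ν/S' with S'(0) = 1, then c is the ν-coefficient of S and S' = c*ν/(S - 1).
S_1 = c0/f = 1 + (-52/31)*ν + (259097/199888)*ν^2 + ...; c1 = -52/31.
S_2 = c1*ν/(S_1 - 1) = 1 + (259097/335296)*ν + ...; c2 = 259097/335296.


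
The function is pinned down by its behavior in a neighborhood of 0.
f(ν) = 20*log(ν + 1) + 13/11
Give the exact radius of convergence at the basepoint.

Branch term (20)*log(1 - ν/(-1)): its argument vanishes at ν = -1, a logarithmic branch point, modulus 1.
The radius of convergence is the smallest modulus among the singular points: 1.

The radius of convergence is 1.


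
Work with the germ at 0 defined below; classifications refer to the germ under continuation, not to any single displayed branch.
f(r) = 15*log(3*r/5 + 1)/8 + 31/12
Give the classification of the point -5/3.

The point is a logarithmic branch point.

The term (15/8)*log(1 - r/(-5/3)) has argument 1 - -5/3/(-5/3) = 0 at -5/3: a logarithmic (infinitely-sheeted) branch point; the remaining terms are analytic or single-valued there.


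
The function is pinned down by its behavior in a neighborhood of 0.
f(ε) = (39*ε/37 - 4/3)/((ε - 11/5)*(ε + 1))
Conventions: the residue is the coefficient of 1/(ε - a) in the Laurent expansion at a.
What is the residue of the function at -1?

At the order-1 pole -1 set g(ε) = (ε - (-1))*f(ε) = (39*ε/37 - 4/3)/(ε - 11/5).
Simple pole: residue = g(a) at a = -1, which is 1325/1776.

The residue is 1325/1776.


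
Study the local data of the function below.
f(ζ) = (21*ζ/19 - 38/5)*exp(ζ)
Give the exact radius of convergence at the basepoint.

The factor exp(ζ) is entire and contributes no finite singular point.
The polynomial part has no poles.
No finite singular points: the Taylor series at 0 converges everywhere.

The radius of convergence is infinite.


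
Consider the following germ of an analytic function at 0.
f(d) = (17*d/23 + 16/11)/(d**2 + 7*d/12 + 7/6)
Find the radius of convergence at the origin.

Denominator factor (d**2 + 7*d/12 + 7/6): discriminant -623/144, complex-conjugate roots (-7/24) + ((1/24)*sqrt(623))*i and (-7/24) - ((1/24)*sqrt(623))*i; poles of order 1, moduli (1/6)*sqrt(42) and (1/6)*sqrt(42).
The radius of convergence is the smallest modulus among the singular points: (1/6)*sqrt(42).

The radius of convergence is (1/6)*sqrt(42).


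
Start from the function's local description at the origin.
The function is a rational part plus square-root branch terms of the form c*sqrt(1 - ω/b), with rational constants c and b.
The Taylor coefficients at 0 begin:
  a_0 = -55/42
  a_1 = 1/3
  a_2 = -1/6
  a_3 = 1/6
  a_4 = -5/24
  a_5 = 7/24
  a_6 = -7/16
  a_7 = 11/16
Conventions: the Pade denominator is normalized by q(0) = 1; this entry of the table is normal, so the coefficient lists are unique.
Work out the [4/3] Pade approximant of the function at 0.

Taylor coefficients needed (read off): a_0 = -55/42, a_1 = 1/3, a_2 = -1/6, a_3 = 1/6, a_4 = -5/24, a_5 = 7/24, a_6 = -7/16, a_7 = 11/16.
Write the denominator as Q(ω) = 1 + q1*ω + q2*ω^2 + q3*ω^3. Requiring Q*f - P = O(ω^8) with deg P <= 4 kills the coefficients of ω^5..ω^7 in Q*f:
  ω^5: a_5 + q1*a_4 + q2*a_3 + q3*a_2 = 0, i.e. 7/24 + (-5/24)*q1 + (1/6)*q2 + (-1/6)*q3 = 0.
  ω^6: a_6 + q1*a_5 + q2*a_4 + q3*a_3 = 0, i.e. -7/16 + (7/24)*q1 + (-5/24)*q2 + (1/6)*q3 = 0.
  ω^7: a_7 + q1*a_6 + q2*a_5 + q3*a_4 = 0, i.e. 11/16 + (-7/16)*q1 + (7/24)*q2 + (-5/24)*q3 = 0.
Solving this linear system: q1 = 3, q2 = 5/2, q3 = 1/2.
The numerator is Q*f truncated at degree 4: P0 = a_0 = -55/42; P1 = a_1 + q1*a_0 = -151/42; P2 = a_2 + q1*a_1 + q2*a_0 = -205/84; P3 = a_3 + q1*a_2 + q2*a_1 + q3*a_0 = -13/84; P4 = a_4 + q1*a_3 + q2*a_2 + q3*a_1 = 1/24.

The Pade approximant has numerator coefficients [-55/42, -151/42, -205/84, -13/84, 1/24]; denominator coefficients [1, 3, 5/2, 1/2].


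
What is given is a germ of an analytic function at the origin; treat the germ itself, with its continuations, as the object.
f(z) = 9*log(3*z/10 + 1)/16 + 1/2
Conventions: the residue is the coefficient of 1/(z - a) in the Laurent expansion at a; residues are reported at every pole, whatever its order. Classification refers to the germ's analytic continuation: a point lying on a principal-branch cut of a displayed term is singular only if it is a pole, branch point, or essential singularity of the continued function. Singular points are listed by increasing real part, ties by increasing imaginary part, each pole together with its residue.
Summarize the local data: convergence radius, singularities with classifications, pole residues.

Radius of convergence at 0: 10/3.
At -10/3: a logarithmic branch point.

Branch term (9/16)*log(1 - z/(-10/3)): its argument vanishes at z = -10/3, a logarithmic branch point, modulus 10/3.
The radius of convergence is the smallest modulus among the singular points: 10/3.


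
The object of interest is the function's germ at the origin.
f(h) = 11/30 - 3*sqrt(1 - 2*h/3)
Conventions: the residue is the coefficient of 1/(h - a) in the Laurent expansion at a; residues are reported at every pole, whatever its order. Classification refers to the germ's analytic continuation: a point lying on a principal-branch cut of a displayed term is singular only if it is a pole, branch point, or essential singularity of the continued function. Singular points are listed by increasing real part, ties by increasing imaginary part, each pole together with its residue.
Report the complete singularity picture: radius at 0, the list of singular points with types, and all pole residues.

Radius of convergence at 0: 3/2.
At 3/2: an algebraic (square-root) branch point.

Branch term (-3)*sqrt(1 - h/(3/2)): its argument vanishes at h = 3/2, a square-root branch point, modulus 3/2.
The radius of convergence is the smallest modulus among the singular points: 3/2.


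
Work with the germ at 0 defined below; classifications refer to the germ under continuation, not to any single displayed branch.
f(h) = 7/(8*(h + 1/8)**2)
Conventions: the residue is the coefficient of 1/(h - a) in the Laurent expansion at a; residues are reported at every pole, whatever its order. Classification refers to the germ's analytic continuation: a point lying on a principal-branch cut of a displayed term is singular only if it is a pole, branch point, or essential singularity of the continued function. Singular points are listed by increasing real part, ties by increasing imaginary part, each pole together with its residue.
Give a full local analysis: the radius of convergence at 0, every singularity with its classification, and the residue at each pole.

Denominator factor (h + 1/8)^2: pole of order 2 at -1/8, modulus 1/8.
The radius of convergence is the smallest modulus among the singular points: 1/8.
At the order-2 pole -1/8 set g(h) = (h - (-1/8))^2*f(h) = 7/8.
Order-2 pole: residue = g'(a); g'(-1/8) = 0, so the residue is 0.

Radius of convergence at 0: 1/8.
At -1/8: a pole of order 2; residue 0.


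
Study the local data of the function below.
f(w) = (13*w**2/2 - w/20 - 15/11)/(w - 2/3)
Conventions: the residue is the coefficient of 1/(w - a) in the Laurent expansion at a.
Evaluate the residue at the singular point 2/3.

The residue is 1477/990.

At the order-1 pole 2/3 set g(w) = (w - (2/3))*f(w) = 13*w**2/2 - w/20 - 15/11.
Simple pole: residue = g(a) at a = 2/3, which is 1477/990.


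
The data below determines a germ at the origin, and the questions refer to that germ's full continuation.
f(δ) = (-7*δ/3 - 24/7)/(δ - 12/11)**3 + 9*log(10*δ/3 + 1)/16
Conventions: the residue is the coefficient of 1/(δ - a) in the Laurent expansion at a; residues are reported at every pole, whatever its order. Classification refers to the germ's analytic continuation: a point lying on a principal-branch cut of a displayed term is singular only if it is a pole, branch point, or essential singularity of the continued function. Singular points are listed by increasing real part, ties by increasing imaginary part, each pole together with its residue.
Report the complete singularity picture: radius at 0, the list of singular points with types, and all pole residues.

Radius of convergence at 0: 3/10.
At -3/10: a logarithmic branch point.
At 12/11: a pole of order 3; residue 0.

Denominator factor (δ - 12/11)^3: pole of order 3 at 12/11, modulus 12/11.
Branch term (9/16)*log(1 - δ/(-3/10)): its argument vanishes at δ = -3/10, a logarithmic branch point, modulus 3/10.
The radius of convergence is the smallest modulus among the singular points: 3/10.
The branch term is analytic at 12/11 and contributes nothing to the residue; only the rational part matters.
At the order-3 pole 12/11 set g(δ) = (δ - (12/11))^3*(rational part) = -7*δ/3 - 24/7.
Order-3 pole: residue = g''(a)/2; g''(12/11) = 0, so the residue is 0.
List the singular points by increasing real part (a conjugate pair: the negative imaginary part first).


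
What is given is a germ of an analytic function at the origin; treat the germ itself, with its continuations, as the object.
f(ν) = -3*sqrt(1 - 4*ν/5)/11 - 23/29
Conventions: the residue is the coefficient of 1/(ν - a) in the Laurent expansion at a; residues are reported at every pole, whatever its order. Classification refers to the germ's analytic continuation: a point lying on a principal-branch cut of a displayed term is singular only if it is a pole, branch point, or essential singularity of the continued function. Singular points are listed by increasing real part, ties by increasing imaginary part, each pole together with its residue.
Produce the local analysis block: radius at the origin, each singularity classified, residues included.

Branch term (-3/11)*sqrt(1 - ν/(5/4)): its argument vanishes at ν = 5/4, a square-root branch point, modulus 5/4.
The radius of convergence is the smallest modulus among the singular points: 5/4.

Radius of convergence at 0: 5/4.
At 5/4: an algebraic (square-root) branch point.


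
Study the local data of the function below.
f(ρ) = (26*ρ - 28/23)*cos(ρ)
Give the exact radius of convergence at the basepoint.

The factor cos(ρ) is entire and contributes no finite singular point.
The polynomial part has no poles.
No finite singular points: the Taylor series at 0 converges everywhere.

The radius of convergence is infinite.


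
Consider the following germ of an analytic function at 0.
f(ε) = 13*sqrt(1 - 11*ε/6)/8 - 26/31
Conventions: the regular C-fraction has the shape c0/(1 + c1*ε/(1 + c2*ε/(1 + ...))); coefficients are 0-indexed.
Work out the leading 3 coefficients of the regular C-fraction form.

Taylor coefficients (expand at 0): a_0 = 195/248, a_1 = -143/96, a_2 = -1573/2304.
c0 = a_0 = 195/248. Peel one level at a time: if S = 1 + c*ε/S' with S'(0) = 1, then c is the ε-coefficient of S and S' = c*ε/(S - 1).
S_1 = c0/f = 1 + (341/180)*ε + (288827/64800)*ε^2 + ...; c1 = 341/180.
S_2 = c1*ε/(S_1 - 1) = 1 + (-847/360)*ε + ...; c2 = -847/360.

The regular C-fraction coefficients are [195/248, 341/180, -847/360].


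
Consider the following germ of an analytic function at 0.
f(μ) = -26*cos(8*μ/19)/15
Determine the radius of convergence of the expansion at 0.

The factor cos(8*μ/19) is entire and contributes no finite singular point.
The polynomial part has no poles.
No finite singular points: the Taylor series at 0 converges everywhere.

The radius of convergence is infinite.


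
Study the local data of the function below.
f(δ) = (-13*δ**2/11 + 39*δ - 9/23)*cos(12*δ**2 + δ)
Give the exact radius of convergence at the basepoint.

The radius of convergence is infinite.

The factor cos(12*δ**2 + δ) is entire and contributes no finite singular point.
The polynomial part has no poles.
No finite singular points: the Taylor series at 0 converges everywhere.


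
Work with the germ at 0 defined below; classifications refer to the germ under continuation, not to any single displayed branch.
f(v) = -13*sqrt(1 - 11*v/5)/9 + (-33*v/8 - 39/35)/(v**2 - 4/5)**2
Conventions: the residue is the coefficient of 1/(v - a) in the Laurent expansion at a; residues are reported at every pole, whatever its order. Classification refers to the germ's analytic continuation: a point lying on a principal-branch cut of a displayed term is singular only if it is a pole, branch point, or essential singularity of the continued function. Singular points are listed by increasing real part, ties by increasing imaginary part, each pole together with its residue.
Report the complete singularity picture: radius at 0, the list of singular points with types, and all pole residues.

Denominator factor (v**2 - 4/5)^2: discriminant 16/5, real irrational roots (2/5)*sqrt(5) and -(2/5)*sqrt(5); poles of order 2, moduli (2/5)*sqrt(5) and (2/5)*sqrt(5).
Branch term (-13/9)*sqrt(1 - v/(5/11)): its argument vanishes at v = 5/11, a square-root branch point, modulus 5/11.
The radius of convergence is the smallest modulus among the singular points: 5/11.
The branch term is analytic at -(2/5)*sqrt(5) and contributes nothing to the residue; only the rational part matters.
The factor v**2 - 4/5 splits as (v - a)(v - a') with a = -(2/5)*sqrt(5), a' = (2/5)*sqrt(5). At the order-2 pole a set g(v) = (v - a)^2*(rational part) = [-33*v/8 - 39/35] / (v - a')^2.
Order-2 pole: residue = g'(a); g'(-(2/5)*sqrt(5)) = -(39/224)*sqrt(5), so the residue is -(39/224)*sqrt(5).
The branch term is analytic at (2/5)*sqrt(5) and contributes nothing to the residue; only the rational part matters.
The factor v**2 - 4/5 splits as (v - a)(v - a') with a = (2/5)*sqrt(5), a' = -(2/5)*sqrt(5). At the order-2 pole a set g(v) = (v - a)^2*(rational part) = [-33*v/8 - 39/35] / (v - a')^2.
Order-2 pole: residue = g'(a); g'((2/5)*sqrt(5)) = (39/224)*sqrt(5), so the residue is (39/224)*sqrt(5).
List the singular points by increasing real part (a conjugate pair: the negative imaginary part first).

Radius of convergence at 0: 5/11.
At -(2/5)*sqrt(5): a pole of order 2; residue -(39/224)*sqrt(5).
At 5/11: an algebraic (square-root) branch point.
At (2/5)*sqrt(5): a pole of order 2; residue (39/224)*sqrt(5).


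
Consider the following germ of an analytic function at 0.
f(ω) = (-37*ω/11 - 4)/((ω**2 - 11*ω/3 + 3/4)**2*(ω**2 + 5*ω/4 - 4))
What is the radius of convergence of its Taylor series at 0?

The radius of convergence is 11/6 - (1/6)*sqrt(94).

Denominator factor (ω**2 + 5*ω/4 - 4): discriminant 281/16, real irrational roots -5/8 + (1/8)*sqrt(281) and -5/8 - (1/8)*sqrt(281); poles of order 1, moduli -5/8 + (1/8)*sqrt(281) and 5/8 + (1/8)*sqrt(281).
Denominator factor (ω**2 - 11*ω/3 + 3/4)^2: discriminant 94/9, real irrational roots 11/6 + (1/6)*sqrt(94) and 11/6 - (1/6)*sqrt(94); poles of order 2, moduli 11/6 + (1/6)*sqrt(94) and 11/6 - (1/6)*sqrt(94).
The radius of convergence is the smallest modulus among the singular points: 11/6 - (1/6)*sqrt(94).
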